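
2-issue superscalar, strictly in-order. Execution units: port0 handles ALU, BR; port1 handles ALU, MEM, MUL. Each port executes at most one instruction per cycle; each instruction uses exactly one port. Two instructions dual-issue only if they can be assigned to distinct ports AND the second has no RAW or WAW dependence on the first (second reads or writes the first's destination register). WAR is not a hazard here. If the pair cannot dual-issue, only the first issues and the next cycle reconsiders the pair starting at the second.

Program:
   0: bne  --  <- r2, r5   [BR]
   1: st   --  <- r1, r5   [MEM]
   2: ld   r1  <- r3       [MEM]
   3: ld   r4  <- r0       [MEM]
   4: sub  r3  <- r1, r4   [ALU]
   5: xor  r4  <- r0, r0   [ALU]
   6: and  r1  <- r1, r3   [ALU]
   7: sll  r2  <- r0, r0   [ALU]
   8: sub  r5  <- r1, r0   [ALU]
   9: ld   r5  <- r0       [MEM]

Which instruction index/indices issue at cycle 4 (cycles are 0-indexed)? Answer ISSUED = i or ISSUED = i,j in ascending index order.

#0 head=0: bne/st i0&i1 pair
#1 head=2: ld i2 no-port MEM/MEM
#2 head=3: ld i3 RAW r4
#3 head=4: sub/xor i4&i5 pair
#4 head=6: and/sll i6&i7 pair
#5 head=8: sub i8 WAW r5
#6 head=9: ld i9 tail

ISSUED = 6,7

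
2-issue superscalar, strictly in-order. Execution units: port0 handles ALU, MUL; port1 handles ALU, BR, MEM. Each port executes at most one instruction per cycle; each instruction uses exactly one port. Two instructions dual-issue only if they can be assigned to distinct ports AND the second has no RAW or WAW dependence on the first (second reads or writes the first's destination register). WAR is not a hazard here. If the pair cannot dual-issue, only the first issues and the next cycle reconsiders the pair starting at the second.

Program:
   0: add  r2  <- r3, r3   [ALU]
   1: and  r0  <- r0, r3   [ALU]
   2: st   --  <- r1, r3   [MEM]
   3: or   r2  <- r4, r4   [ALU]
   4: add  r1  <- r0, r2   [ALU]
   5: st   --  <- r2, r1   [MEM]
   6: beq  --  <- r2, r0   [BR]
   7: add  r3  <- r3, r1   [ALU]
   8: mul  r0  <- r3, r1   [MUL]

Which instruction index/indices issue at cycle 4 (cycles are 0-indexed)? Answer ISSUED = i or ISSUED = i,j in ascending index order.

ISSUED = 6,7

[0] i0&i1  add.ALU/and.ALU  -- pair
[1] i2&i3  st.MEM/or.ALU  -- pair
[2] i4  add.ALU  -- RAW r1
[3] i5  st.MEM  -- no-port MEM/BR
[4] i6&i7  beq.BR/add.ALU  -- pair
[5] i8  mul.MUL  -- tail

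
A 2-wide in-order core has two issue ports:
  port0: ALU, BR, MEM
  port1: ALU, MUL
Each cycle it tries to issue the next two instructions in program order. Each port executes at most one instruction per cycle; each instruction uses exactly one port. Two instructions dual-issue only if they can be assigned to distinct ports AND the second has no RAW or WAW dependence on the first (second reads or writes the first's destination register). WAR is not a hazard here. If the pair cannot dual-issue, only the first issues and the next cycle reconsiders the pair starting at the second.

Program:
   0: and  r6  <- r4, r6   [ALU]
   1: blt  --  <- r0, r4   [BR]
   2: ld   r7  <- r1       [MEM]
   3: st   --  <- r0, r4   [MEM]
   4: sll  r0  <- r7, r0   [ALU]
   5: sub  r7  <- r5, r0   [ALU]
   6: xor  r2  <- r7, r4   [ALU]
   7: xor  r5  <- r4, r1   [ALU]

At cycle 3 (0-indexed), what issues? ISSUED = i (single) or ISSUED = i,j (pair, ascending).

ISSUED = 5

c0: i0/i1 and.ALU/blt.BR  dual
c1: i2 ld.MEM  no-port MEM/MEM
c2: i3/i4 st.MEM/sll.ALU  dual
c3: i5 sub.ALU  RAW r7
c4: i6/i7 xor.ALU/xor.ALU  dual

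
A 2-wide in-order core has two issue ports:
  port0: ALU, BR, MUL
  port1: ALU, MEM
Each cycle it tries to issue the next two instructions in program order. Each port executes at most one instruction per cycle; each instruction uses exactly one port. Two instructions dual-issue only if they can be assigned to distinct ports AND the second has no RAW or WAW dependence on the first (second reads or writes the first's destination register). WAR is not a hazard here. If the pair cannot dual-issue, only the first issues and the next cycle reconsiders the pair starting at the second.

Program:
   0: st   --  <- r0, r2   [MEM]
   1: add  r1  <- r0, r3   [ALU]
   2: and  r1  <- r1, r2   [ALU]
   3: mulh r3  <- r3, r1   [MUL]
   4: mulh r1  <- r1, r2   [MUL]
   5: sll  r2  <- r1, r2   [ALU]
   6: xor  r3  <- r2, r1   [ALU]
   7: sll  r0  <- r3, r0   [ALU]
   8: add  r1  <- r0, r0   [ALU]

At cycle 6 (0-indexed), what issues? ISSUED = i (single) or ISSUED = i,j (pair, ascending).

c0: i0,i1 st+add  2-wide
c1: i2 and  RAW r1
c2: i3 mulh  no-port MUL/MUL
c3: i4 mulh  RAW r1
c4: i5 sll  RAW r2
c5: i6 xor  RAW r3
c6: i7 sll  RAW r0
c7: i8 add  tail

ISSUED = 7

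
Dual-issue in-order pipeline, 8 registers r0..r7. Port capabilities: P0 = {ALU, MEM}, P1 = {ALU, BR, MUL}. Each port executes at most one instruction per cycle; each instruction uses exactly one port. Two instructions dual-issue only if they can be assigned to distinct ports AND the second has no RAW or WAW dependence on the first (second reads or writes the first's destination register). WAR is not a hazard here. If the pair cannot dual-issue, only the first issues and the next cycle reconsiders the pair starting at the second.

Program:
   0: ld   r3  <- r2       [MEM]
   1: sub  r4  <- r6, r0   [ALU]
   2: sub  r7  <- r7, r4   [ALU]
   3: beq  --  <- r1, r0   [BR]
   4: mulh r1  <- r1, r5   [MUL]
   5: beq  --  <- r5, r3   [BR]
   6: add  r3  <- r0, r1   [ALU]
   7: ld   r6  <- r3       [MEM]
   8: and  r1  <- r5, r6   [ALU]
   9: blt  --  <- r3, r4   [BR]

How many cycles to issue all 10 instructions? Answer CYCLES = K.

[0] i0+i1  ld.MEM sub.ALU  -- 2-wide
[1] i2+i3  sub.ALU beq.BR  -- 2-wide
[2] i4  mulh.MUL  -- no-port MUL/BR
[3] i5+i6  beq.BR add.ALU  -- 2-wide
[4] i7  ld.MEM  -- RAW r6
[5] i8+i9  and.ALU blt.BR  -- 2-wide

CYCLES = 6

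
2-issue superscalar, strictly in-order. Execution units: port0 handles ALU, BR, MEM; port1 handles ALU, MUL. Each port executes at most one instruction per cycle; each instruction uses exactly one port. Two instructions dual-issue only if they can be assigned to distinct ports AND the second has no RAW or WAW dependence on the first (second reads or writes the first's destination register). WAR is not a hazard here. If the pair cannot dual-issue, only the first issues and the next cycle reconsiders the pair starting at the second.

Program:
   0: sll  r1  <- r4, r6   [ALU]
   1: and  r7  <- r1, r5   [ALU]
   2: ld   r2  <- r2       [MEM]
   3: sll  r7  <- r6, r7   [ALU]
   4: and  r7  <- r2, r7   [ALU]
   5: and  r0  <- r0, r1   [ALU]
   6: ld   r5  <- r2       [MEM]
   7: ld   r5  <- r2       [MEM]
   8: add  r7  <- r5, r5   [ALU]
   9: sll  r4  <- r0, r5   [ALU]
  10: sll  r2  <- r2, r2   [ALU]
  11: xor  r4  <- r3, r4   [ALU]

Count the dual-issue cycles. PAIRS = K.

PAIRS = 4

0. sll.ALU @i0  | RAW r1
1. and.ALU ld.MEM @i1+i2  | dual
2. sll.ALU @i3  | RAW+WAW r7
3. and.ALU and.ALU @i4+i5  | dual
4. ld.MEM @i6  | no-port MEM/MEM
5. ld.MEM @i7  | RAW r5
6. add.ALU sll.ALU @i8+i9  | dual
7. sll.ALU xor.ALU @i10+i11  | dual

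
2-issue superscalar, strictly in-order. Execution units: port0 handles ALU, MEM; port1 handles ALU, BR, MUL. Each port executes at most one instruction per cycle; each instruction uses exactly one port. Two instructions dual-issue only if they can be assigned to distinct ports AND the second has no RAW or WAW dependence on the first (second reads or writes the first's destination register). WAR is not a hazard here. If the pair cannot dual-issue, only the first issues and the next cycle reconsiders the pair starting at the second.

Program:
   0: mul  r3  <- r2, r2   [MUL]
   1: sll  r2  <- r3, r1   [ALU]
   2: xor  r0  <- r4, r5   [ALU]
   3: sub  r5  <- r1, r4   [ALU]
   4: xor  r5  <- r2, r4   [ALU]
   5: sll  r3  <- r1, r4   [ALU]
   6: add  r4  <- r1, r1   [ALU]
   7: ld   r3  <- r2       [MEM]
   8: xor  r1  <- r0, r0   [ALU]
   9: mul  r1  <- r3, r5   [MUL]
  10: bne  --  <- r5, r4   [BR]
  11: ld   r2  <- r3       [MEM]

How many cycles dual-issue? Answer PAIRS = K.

0. mul.MUL @i0  | RAW r3
1. sll.ALU;xor.ALU @i1+i2  | dual
2. sub.ALU @i3  | WAW r5
3. xor.ALU;sll.ALU @i4+i5  | dual
4. add.ALU;ld.MEM @i6+i7  | dual
5. xor.ALU @i8  | WAW r1
6. mul.MUL @i9  | no-port MUL/BR
7. bne.BR;ld.MEM @i10+i11  | dual

PAIRS = 4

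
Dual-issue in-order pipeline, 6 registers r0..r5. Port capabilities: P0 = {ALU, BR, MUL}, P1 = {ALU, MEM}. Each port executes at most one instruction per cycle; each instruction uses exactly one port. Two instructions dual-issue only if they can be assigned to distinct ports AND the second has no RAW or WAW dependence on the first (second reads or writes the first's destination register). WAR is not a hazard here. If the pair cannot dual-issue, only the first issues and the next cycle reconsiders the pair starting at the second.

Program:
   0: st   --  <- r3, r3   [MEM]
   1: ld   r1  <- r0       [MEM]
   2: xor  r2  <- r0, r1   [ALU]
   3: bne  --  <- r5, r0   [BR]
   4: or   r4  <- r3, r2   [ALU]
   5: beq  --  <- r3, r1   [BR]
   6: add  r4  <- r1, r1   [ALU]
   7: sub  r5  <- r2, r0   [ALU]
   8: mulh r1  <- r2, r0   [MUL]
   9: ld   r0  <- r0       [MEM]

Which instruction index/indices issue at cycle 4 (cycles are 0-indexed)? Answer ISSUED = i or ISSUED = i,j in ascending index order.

ISSUED = 6,7

[0] i0  st.MEM  -- no-port MEM/MEM
[1] i1  ld.MEM  -- RAW r1
[2] i2&i3  xor.ALU;bne.BR  -- 2-wide
[3] i4&i5  or.ALU;beq.BR  -- 2-wide
[4] i6&i7  add.ALU;sub.ALU  -- 2-wide
[5] i8&i9  mulh.MUL;ld.MEM  -- 2-wide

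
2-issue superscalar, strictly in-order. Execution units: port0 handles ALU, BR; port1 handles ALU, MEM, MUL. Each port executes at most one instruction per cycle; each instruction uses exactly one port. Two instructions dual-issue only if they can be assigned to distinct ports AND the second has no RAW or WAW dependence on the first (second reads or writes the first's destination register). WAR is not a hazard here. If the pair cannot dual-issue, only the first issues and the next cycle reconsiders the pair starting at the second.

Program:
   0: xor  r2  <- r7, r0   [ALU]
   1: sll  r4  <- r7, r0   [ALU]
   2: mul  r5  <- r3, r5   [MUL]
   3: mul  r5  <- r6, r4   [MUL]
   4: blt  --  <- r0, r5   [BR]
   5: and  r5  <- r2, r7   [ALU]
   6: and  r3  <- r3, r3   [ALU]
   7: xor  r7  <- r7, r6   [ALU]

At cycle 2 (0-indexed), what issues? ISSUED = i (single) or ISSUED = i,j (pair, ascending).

[0] i0/i1  xor sll  -- dual
[1] i2  mul  -- no-port MUL/MUL
[2] i3  mul  -- RAW r5
[3] i4/i5  blt and  -- dual
[4] i6/i7  and xor  -- dual

ISSUED = 3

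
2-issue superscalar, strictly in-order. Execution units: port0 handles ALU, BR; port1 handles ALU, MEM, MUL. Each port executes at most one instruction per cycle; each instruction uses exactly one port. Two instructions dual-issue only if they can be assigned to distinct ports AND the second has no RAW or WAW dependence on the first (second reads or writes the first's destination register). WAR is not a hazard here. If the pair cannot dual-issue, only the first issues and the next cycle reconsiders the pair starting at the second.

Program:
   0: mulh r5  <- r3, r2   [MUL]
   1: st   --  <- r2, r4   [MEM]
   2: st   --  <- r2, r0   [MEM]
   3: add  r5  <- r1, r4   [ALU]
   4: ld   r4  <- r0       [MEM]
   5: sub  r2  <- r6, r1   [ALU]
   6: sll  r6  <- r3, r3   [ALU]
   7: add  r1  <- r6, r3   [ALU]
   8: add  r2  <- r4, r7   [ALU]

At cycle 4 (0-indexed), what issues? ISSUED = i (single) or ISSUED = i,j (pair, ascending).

ISSUED = 6

#0 head=0: mulh i0 no-port MUL/MEM
#1 head=1: st i1 no-port MEM/MEM
#2 head=2: st/add i2,i3 pair
#3 head=4: ld/sub i4,i5 pair
#4 head=6: sll i6 RAW r6
#5 head=7: add/add i7,i8 pair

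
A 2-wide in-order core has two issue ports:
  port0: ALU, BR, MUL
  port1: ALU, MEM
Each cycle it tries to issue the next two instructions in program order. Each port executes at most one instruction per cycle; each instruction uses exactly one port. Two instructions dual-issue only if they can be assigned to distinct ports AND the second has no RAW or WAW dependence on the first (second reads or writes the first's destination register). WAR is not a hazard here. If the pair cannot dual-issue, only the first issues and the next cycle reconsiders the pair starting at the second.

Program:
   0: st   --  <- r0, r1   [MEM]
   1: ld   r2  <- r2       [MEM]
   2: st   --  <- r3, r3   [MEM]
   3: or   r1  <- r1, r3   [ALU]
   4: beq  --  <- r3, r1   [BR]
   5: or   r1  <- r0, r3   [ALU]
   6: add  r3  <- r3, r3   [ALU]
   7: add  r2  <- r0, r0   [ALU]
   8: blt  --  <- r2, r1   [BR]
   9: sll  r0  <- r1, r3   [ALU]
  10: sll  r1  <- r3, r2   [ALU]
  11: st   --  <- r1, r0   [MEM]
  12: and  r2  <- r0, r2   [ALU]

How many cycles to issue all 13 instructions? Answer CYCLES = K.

CYCLES = 8

#0 head=0: st i0 no-port MEM/MEM
#1 head=1: ld i1 no-port MEM/MEM
#2 head=2: st/or i2/i3 dual
#3 head=4: beq/or i4/i5 dual
#4 head=6: add/add i6/i7 dual
#5 head=8: blt/sll i8/i9 dual
#6 head=10: sll i10 RAW r1
#7 head=11: st/and i11/i12 dual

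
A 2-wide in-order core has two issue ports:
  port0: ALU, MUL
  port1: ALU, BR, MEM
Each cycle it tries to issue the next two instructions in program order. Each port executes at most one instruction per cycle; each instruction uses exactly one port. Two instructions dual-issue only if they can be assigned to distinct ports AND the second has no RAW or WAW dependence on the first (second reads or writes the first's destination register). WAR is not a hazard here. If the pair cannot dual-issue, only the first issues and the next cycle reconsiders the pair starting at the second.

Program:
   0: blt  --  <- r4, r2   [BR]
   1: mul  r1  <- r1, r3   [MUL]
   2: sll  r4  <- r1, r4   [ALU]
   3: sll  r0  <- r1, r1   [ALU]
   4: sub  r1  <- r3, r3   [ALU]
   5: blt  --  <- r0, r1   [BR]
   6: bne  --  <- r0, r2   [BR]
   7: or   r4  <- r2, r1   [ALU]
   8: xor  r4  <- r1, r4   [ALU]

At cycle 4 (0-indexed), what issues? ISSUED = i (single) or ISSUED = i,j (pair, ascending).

[0] i0+i1  blt;mul  -- dual
[1] i2+i3  sll;sll  -- dual
[2] i4  sub  -- RAW r1
[3] i5  blt  -- no-port BR/BR
[4] i6+i7  bne;or  -- dual
[5] i8  xor  -- tail

ISSUED = 6,7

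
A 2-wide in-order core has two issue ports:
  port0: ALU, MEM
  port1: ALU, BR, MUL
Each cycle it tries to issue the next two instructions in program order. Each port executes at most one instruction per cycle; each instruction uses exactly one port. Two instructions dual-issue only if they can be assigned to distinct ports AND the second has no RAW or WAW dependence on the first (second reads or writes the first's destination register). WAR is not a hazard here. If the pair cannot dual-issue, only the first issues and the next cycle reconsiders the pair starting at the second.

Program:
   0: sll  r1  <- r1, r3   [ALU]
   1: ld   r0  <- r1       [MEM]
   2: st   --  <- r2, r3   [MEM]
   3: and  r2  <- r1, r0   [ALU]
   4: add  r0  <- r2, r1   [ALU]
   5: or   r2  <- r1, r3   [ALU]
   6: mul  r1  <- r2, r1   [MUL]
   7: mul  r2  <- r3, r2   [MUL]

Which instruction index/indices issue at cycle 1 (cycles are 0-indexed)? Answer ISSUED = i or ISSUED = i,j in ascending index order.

#0 head=0: sll.ALU i0 RAW r1
#1 head=1: ld.MEM i1 no-port MEM/MEM
#2 head=2: st.MEM/and.ALU i2&i3 2-wide
#3 head=4: add.ALU/or.ALU i4&i5 2-wide
#4 head=6: mul.MUL i6 no-port MUL/MUL
#5 head=7: mul.MUL i7 tail

ISSUED = 1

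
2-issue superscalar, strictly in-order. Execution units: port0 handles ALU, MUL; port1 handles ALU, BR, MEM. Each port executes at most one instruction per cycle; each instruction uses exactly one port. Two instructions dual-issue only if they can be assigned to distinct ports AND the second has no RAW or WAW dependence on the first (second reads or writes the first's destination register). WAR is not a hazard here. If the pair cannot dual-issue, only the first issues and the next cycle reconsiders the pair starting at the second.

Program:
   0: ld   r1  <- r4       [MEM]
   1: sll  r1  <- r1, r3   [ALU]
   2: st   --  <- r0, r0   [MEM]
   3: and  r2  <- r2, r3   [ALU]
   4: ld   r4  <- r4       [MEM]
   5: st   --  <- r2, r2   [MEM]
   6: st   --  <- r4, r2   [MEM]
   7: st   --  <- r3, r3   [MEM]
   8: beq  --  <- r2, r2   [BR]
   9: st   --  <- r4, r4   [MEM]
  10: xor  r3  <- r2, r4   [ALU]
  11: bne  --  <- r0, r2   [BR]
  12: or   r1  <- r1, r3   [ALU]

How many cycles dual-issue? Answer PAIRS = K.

0. ld.MEM @i0  | RAW+WAW r1
1. sll.ALU/st.MEM @i1+i2  | dual
2. and.ALU/ld.MEM @i3+i4  | dual
3. st.MEM @i5  | no-port MEM/MEM
4. st.MEM @i6  | no-port MEM/MEM
5. st.MEM @i7  | no-port MEM/BR
6. beq.BR @i8  | no-port BR/MEM
7. st.MEM/xor.ALU @i9+i10  | dual
8. bne.BR/or.ALU @i11+i12  | dual

PAIRS = 4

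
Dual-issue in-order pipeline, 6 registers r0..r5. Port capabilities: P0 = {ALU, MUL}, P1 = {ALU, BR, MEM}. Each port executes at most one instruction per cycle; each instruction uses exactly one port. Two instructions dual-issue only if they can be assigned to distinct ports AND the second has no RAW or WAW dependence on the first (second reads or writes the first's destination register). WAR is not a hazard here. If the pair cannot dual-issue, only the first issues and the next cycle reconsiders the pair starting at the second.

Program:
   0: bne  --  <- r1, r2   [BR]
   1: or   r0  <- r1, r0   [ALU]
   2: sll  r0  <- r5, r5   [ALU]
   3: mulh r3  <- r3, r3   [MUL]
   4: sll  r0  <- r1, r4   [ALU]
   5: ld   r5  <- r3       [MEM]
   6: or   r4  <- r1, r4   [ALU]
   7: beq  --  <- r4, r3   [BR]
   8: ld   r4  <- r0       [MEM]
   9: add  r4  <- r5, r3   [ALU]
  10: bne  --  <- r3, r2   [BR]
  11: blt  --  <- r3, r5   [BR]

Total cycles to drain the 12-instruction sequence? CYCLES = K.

0. bne.BR or.ALU @i0,i1  | dual
1. sll.ALU mulh.MUL @i2,i3  | dual
2. sll.ALU ld.MEM @i4,i5  | dual
3. or.ALU @i6  | RAW r4
4. beq.BR @i7  | no-port BR/MEM
5. ld.MEM @i8  | WAW r4
6. add.ALU bne.BR @i9,i10  | dual
7. blt.BR @i11  | tail

CYCLES = 8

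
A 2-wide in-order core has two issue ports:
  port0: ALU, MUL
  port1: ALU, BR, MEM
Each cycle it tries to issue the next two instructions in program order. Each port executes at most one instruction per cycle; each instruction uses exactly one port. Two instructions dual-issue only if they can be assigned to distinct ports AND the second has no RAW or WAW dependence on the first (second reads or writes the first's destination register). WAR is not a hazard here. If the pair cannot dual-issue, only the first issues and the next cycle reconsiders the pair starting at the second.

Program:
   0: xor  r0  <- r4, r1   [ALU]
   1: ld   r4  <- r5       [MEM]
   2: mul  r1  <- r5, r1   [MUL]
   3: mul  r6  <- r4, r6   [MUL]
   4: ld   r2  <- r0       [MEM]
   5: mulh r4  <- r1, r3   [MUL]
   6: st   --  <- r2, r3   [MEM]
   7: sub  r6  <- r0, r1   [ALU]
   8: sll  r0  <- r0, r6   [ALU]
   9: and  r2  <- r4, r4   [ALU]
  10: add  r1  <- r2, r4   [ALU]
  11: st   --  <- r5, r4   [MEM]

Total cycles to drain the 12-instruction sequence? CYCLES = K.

#0 head=0: xor ld i0,i1 pair
#1 head=2: mul i2 no-port MUL/MUL
#2 head=3: mul ld i3,i4 pair
#3 head=5: mulh st i5,i6 pair
#4 head=7: sub i7 RAW r6
#5 head=8: sll and i8,i9 pair
#6 head=10: add st i10,i11 pair

CYCLES = 7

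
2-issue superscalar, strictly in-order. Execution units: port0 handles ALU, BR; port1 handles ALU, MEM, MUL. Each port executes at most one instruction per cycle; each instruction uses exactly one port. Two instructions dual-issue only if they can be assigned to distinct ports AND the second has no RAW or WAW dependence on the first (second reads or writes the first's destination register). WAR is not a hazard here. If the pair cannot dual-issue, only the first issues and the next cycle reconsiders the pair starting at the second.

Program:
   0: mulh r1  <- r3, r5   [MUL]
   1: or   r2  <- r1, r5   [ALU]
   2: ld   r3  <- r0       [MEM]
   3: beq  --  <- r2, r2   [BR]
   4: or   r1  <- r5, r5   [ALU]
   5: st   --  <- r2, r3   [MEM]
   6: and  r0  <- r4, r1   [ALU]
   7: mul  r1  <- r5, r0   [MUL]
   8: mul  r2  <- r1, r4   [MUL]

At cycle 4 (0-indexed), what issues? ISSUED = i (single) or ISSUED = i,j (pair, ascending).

ISSUED = 7

  cy0 -> i0 (mulh) RAW r1
  cy1 -> i1,i2 (or+ld) dual
  cy2 -> i3,i4 (beq+or) dual
  cy3 -> i5,i6 (st+and) dual
  cy4 -> i7 (mul) no-port MUL/MUL
  cy5 -> i8 (mul) tail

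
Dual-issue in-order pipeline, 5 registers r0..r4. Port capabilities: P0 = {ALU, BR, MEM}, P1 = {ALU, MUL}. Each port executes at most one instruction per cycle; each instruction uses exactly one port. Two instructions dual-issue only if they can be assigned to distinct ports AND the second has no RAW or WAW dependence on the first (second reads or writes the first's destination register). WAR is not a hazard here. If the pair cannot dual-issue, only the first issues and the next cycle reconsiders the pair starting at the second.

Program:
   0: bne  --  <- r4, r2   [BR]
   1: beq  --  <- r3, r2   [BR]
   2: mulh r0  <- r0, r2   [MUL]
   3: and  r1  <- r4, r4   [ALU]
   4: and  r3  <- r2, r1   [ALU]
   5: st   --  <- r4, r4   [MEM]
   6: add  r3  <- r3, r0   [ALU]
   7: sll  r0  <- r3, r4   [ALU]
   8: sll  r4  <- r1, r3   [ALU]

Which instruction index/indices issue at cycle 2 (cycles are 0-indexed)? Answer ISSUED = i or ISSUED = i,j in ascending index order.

0. bne.BR @i0  | no-port BR/BR
1. beq.BR+mulh.MUL @i1/i2  | pair
2. and.ALU @i3  | RAW r1
3. and.ALU+st.MEM @i4/i5  | pair
4. add.ALU @i6  | RAW r3
5. sll.ALU+sll.ALU @i7/i8  | pair

ISSUED = 3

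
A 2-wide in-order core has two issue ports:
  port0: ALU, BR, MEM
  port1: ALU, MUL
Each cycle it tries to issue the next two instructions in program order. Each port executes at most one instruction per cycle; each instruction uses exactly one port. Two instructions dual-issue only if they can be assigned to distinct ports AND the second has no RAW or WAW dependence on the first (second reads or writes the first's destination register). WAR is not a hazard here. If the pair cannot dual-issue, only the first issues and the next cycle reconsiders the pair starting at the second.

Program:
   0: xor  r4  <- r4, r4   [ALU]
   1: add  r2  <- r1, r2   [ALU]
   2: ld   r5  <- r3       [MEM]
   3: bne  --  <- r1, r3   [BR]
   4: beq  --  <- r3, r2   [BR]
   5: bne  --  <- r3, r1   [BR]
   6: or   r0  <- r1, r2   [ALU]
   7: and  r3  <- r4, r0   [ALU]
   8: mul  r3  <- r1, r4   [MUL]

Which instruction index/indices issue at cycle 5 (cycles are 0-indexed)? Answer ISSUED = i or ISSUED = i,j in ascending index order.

t=0 i0,i1:xor.ALU add.ALU ; dual
t=1 i2:ld.MEM ; no-port MEM/BR
t=2 i3:bne.BR ; no-port BR/BR
t=3 i4:beq.BR ; no-port BR/BR
t=4 i5,i6:bne.BR or.ALU ; dual
t=5 i7:and.ALU ; WAW r3
t=6 i8:mul.MUL ; tail

ISSUED = 7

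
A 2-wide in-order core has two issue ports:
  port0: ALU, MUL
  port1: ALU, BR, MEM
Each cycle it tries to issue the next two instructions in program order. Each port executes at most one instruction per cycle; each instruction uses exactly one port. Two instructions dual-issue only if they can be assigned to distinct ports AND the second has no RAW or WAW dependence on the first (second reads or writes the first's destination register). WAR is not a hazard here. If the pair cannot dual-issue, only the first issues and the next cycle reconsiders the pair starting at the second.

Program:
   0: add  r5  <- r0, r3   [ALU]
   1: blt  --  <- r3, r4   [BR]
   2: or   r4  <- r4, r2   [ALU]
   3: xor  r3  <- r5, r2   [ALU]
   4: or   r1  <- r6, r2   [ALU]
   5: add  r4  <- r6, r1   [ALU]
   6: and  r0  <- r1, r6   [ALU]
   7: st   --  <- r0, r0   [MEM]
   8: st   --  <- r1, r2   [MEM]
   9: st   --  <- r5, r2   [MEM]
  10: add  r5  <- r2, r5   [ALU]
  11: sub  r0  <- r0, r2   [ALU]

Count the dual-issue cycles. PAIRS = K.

  cy0 -> i0&i1 (add+blt) dual
  cy1 -> i2&i3 (or+xor) dual
  cy2 -> i4 (or) RAW r1
  cy3 -> i5&i6 (add+and) dual
  cy4 -> i7 (st) no-port MEM/MEM
  cy5 -> i8 (st) no-port MEM/MEM
  cy6 -> i9&i10 (st+add) dual
  cy7 -> i11 (sub) tail

PAIRS = 4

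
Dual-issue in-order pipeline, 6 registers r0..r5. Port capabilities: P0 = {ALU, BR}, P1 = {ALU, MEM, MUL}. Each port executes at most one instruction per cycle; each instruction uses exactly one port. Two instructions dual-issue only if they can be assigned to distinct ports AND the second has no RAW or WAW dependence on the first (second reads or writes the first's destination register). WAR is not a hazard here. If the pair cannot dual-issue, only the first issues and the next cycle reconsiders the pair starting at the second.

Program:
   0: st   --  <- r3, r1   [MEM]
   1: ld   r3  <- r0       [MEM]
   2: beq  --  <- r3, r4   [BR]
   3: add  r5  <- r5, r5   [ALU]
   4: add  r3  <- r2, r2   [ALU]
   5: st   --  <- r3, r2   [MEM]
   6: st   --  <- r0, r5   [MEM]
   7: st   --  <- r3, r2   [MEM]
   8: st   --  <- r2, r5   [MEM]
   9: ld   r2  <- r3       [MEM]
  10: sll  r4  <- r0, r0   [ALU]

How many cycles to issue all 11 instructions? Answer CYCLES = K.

CYCLES = 9

#0 head=0: st.MEM i0 no-port MEM/MEM
#1 head=1: ld.MEM i1 RAW r3
#2 head=2: beq.BR add.ALU i2&i3 2-wide
#3 head=4: add.ALU i4 RAW r3
#4 head=5: st.MEM i5 no-port MEM/MEM
#5 head=6: st.MEM i6 no-port MEM/MEM
#6 head=7: st.MEM i7 no-port MEM/MEM
#7 head=8: st.MEM i8 no-port MEM/MEM
#8 head=9: ld.MEM sll.ALU i9&i10 2-wide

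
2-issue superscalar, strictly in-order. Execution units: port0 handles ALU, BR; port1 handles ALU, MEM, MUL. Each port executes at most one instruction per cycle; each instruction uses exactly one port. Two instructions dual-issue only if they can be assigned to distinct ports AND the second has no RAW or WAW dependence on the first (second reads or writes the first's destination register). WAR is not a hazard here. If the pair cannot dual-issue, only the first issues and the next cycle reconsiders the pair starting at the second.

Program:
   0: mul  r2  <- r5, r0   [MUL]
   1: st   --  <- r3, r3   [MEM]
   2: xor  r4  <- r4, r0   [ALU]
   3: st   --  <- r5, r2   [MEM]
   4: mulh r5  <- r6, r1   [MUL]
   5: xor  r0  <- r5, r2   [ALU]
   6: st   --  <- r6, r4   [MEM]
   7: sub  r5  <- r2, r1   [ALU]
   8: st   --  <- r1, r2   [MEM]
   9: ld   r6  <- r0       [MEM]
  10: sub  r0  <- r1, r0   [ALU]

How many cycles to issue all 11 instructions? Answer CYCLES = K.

#0 head=0: mul i0 no-port MUL/MEM
#1 head=1: st;xor i1/i2 2-wide
#2 head=3: st i3 no-port MEM/MUL
#3 head=4: mulh i4 RAW r5
#4 head=5: xor;st i5/i6 2-wide
#5 head=7: sub;st i7/i8 2-wide
#6 head=9: ld;sub i9/i10 2-wide

CYCLES = 7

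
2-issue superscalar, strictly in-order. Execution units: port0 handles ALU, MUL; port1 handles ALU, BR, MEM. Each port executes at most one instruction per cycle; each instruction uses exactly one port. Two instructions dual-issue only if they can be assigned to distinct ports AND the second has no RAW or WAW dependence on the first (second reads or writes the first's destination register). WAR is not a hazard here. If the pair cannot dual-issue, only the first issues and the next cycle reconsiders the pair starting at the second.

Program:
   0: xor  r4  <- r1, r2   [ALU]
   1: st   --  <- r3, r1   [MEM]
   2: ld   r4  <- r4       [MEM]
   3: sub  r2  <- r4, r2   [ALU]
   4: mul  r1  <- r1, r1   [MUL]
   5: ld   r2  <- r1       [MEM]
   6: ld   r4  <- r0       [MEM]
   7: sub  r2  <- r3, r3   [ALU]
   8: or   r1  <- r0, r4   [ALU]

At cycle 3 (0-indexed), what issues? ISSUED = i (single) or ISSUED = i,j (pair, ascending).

ISSUED = 5

t=0 i0,i1:xor+st ; pair
t=1 i2:ld ; RAW r4
t=2 i3,i4:sub+mul ; pair
t=3 i5:ld ; no-port MEM/MEM
t=4 i6,i7:ld+sub ; pair
t=5 i8:or ; tail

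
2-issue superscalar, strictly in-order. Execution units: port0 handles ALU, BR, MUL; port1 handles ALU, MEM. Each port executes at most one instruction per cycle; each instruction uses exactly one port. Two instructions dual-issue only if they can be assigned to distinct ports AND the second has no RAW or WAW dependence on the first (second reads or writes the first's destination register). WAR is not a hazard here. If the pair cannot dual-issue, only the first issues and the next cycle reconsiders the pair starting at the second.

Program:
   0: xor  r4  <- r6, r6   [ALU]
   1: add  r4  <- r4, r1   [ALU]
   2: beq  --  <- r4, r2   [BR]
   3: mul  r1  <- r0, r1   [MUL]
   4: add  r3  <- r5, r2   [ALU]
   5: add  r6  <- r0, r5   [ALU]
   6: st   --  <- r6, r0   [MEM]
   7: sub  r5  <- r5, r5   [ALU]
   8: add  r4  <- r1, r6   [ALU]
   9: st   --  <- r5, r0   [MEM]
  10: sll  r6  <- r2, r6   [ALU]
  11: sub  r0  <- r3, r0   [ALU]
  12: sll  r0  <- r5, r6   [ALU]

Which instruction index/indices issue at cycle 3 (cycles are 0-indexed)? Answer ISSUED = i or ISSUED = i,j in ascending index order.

ISSUED = 3,4

#0 head=0: xor.ALU i0 RAW+WAW r4
#1 head=1: add.ALU i1 RAW r4
#2 head=2: beq.BR i2 no-port BR/MUL
#3 head=3: mul.MUL add.ALU i3&i4 pair
#4 head=5: add.ALU i5 RAW r6
#5 head=6: st.MEM sub.ALU i6&i7 pair
#6 head=8: add.ALU st.MEM i8&i9 pair
#7 head=10: sll.ALU sub.ALU i10&i11 pair
#8 head=12: sll.ALU i12 tail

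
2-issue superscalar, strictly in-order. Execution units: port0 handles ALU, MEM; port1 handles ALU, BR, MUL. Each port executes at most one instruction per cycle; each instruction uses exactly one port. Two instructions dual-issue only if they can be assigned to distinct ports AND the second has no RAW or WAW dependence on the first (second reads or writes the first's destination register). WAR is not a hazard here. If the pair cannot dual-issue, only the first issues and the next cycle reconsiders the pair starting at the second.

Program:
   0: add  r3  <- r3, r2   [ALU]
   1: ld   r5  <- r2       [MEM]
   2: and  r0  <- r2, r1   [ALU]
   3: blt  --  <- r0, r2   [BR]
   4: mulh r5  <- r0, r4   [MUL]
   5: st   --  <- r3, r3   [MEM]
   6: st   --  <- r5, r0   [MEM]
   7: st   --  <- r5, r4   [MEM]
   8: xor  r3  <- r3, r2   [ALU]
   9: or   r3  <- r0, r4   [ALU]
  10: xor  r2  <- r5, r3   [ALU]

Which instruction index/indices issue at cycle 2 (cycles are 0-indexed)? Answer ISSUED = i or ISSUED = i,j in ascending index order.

c0: i0&i1 add ld  2-wide
c1: i2 and  RAW r0
c2: i3 blt  no-port BR/MUL
c3: i4&i5 mulh st  2-wide
c4: i6 st  no-port MEM/MEM
c5: i7&i8 st xor  2-wide
c6: i9 or  RAW r3
c7: i10 xor  tail

ISSUED = 3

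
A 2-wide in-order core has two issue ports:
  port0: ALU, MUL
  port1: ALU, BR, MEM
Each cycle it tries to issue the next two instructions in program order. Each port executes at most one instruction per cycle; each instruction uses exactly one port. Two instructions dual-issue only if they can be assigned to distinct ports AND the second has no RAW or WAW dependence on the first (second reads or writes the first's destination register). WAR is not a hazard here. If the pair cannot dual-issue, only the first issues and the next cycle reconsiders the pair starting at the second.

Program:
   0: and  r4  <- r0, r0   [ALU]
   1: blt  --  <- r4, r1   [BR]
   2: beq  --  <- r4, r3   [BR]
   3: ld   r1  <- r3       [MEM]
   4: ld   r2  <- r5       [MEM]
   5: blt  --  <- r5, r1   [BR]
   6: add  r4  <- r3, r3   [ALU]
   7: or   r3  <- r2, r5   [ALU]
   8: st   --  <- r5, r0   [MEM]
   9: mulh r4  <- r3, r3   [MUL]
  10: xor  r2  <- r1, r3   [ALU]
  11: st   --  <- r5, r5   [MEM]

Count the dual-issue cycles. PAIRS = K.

PAIRS = 3

  cy0 -> i0 (and) RAW r4
  cy1 -> i1 (blt) no-port BR/BR
  cy2 -> i2 (beq) no-port BR/MEM
  cy3 -> i3 (ld) no-port MEM/MEM
  cy4 -> i4 (ld) no-port MEM/BR
  cy5 -> i5&i6 (blt;add) pair
  cy6 -> i7&i8 (or;st) pair
  cy7 -> i9&i10 (mulh;xor) pair
  cy8 -> i11 (st) tail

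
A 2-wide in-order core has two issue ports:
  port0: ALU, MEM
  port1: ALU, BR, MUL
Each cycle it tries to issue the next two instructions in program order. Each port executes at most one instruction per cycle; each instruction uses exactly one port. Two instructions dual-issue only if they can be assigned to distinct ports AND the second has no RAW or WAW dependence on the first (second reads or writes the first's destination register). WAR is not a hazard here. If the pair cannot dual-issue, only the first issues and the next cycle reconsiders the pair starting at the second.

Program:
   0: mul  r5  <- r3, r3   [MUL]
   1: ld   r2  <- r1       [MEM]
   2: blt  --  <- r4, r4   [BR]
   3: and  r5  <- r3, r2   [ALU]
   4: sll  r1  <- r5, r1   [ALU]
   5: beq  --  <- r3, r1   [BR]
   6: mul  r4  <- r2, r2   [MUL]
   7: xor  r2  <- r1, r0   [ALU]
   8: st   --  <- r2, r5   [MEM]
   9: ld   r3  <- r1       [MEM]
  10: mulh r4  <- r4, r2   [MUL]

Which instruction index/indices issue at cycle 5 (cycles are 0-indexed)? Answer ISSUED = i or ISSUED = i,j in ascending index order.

t=0 i0+i1:mul/ld ; pair
t=1 i2+i3:blt/and ; pair
t=2 i4:sll ; RAW r1
t=3 i5:beq ; no-port BR/MUL
t=4 i6+i7:mul/xor ; pair
t=5 i8:st ; no-port MEM/MEM
t=6 i9+i10:ld/mulh ; pair

ISSUED = 8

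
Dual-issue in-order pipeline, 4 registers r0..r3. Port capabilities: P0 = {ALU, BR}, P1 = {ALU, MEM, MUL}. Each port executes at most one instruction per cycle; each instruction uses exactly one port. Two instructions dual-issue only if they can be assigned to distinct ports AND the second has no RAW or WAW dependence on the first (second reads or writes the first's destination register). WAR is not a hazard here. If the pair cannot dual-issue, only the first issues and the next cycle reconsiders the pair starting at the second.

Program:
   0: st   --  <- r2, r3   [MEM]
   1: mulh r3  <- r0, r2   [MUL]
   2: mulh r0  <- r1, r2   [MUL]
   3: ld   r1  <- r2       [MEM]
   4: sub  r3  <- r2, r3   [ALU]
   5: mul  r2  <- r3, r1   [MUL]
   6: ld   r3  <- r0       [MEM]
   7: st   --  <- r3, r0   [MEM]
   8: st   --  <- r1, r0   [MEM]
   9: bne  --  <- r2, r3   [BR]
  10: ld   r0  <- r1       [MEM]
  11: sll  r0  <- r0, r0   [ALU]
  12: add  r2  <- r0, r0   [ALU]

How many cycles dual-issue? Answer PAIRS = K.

#0 head=0: st.MEM i0 no-port MEM/MUL
#1 head=1: mulh.MUL i1 no-port MUL/MUL
#2 head=2: mulh.MUL i2 no-port MUL/MEM
#3 head=3: ld.MEM+sub.ALU i3,i4 2-wide
#4 head=5: mul.MUL i5 no-port MUL/MEM
#5 head=6: ld.MEM i6 no-port MEM/MEM
#6 head=7: st.MEM i7 no-port MEM/MEM
#7 head=8: st.MEM+bne.BR i8,i9 2-wide
#8 head=10: ld.MEM i10 RAW+WAW r0
#9 head=11: sll.ALU i11 RAW r0
#10 head=12: add.ALU i12 tail

PAIRS = 2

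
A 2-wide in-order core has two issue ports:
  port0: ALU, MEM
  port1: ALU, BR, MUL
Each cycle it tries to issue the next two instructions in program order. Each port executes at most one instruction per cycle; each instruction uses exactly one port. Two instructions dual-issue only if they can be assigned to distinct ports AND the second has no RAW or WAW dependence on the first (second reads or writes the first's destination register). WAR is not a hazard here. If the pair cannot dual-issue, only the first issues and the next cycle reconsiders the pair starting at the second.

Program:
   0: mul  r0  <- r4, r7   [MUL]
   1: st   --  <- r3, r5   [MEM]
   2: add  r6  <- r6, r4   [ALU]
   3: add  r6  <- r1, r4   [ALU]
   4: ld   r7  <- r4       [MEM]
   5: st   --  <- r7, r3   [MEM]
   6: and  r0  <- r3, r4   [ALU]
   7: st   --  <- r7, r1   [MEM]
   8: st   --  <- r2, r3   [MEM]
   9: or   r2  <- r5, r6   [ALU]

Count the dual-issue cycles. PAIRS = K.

[0] i0+i1  mul.MUL st.MEM  -- pair
[1] i2  add.ALU  -- WAW r6
[2] i3+i4  add.ALU ld.MEM  -- pair
[3] i5+i6  st.MEM and.ALU  -- pair
[4] i7  st.MEM  -- no-port MEM/MEM
[5] i8+i9  st.MEM or.ALU  -- pair

PAIRS = 4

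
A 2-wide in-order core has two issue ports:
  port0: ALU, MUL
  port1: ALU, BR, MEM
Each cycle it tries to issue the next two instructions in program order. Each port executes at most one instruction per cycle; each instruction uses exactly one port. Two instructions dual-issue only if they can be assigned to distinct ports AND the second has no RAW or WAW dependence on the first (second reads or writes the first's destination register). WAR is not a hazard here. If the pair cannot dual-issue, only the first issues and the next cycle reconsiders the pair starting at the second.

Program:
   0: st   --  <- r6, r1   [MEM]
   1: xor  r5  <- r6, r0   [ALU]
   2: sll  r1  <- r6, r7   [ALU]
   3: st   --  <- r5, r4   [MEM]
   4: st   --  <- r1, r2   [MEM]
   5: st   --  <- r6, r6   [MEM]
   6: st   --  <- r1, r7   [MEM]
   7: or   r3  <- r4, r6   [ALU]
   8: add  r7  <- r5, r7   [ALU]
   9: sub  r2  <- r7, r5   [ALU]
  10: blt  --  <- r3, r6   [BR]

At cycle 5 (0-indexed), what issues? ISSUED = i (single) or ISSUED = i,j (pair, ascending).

ISSUED = 8

c0: i0&i1 st/xor  pair
c1: i2&i3 sll/st  pair
c2: i4 st  no-port MEM/MEM
c3: i5 st  no-port MEM/MEM
c4: i6&i7 st/or  pair
c5: i8 add  RAW r7
c6: i9&i10 sub/blt  pair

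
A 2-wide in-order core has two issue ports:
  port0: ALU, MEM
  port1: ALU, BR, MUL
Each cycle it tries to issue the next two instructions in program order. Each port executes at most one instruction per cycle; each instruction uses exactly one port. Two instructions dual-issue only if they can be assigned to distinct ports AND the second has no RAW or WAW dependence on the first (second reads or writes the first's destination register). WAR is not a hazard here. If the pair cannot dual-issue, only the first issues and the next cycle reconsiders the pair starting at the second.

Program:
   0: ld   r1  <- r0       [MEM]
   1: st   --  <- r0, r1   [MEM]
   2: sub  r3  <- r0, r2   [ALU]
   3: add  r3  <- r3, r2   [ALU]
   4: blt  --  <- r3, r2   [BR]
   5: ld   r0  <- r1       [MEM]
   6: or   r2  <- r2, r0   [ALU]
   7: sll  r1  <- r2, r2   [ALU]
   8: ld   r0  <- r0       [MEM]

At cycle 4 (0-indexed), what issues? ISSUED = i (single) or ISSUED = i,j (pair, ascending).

[0] i0  ld  -- no-port MEM/MEM
[1] i1,i2  st sub  -- pair
[2] i3  add  -- RAW r3
[3] i4,i5  blt ld  -- pair
[4] i6  or  -- RAW r2
[5] i7,i8  sll ld  -- pair

ISSUED = 6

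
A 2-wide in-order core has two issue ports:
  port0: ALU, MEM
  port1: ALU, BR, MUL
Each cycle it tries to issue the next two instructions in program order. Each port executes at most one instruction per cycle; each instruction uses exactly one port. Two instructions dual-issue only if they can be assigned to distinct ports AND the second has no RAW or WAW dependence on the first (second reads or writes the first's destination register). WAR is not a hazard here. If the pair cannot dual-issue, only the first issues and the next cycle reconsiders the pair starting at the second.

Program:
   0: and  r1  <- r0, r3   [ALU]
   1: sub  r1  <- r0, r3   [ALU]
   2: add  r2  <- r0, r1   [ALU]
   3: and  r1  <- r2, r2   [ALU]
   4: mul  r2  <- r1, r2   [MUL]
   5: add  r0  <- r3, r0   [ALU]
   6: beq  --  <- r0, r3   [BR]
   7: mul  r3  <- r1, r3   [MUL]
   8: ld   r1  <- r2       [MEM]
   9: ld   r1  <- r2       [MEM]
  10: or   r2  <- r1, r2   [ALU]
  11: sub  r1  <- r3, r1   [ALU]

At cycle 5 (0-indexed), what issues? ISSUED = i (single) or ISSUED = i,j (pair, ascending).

ISSUED = 6

  cy0 -> i0 (and.ALU) WAW r1
  cy1 -> i1 (sub.ALU) RAW r1
  cy2 -> i2 (add.ALU) RAW r2
  cy3 -> i3 (and.ALU) RAW r1
  cy4 -> i4&i5 (mul.MUL add.ALU) dual
  cy5 -> i6 (beq.BR) no-port BR/MUL
  cy6 -> i7&i8 (mul.MUL ld.MEM) dual
  cy7 -> i9 (ld.MEM) RAW r1
  cy8 -> i10&i11 (or.ALU sub.ALU) dual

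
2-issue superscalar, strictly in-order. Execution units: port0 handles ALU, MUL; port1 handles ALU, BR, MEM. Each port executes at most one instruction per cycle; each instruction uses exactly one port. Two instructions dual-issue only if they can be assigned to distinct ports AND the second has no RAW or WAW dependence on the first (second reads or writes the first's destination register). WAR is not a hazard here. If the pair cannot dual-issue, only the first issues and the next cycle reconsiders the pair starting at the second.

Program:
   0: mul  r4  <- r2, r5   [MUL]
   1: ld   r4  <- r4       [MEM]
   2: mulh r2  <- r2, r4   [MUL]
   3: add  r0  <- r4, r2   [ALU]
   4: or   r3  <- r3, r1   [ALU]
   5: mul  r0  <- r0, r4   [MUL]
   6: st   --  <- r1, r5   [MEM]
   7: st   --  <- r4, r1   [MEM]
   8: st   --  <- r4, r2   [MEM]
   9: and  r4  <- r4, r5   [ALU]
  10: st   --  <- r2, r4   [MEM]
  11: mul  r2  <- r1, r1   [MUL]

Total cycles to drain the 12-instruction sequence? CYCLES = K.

#0 head=0: mul i0 RAW+WAW r4
#1 head=1: ld i1 RAW r4
#2 head=2: mulh i2 RAW r2
#3 head=3: add;or i3/i4 dual
#4 head=5: mul;st i5/i6 dual
#5 head=7: st i7 no-port MEM/MEM
#6 head=8: st;and i8/i9 dual
#7 head=10: st;mul i10/i11 dual

CYCLES = 8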